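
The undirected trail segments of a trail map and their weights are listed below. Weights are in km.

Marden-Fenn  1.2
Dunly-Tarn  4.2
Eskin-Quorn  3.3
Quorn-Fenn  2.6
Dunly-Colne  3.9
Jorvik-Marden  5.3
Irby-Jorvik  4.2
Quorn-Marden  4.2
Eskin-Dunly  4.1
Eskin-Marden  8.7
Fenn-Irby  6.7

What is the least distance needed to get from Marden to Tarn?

15.4 km

Running Dijkstra from Marden:
Marden: 0
Fenn: 1.2  (via Marden)
Quorn: 3.8  (via Fenn)
Jorvik: 5.3  (via Marden)
Eskin: 7.1  (via Quorn)
Irby: 7.9  (via Fenn)
Dunly: 11.2  (via Eskin)
Colne: 15.1  (via Dunly)
Tarn: 15.4  (via Dunly)
Shortest route: Marden → Fenn → Quorn → Eskin → Dunly → Tarn = 15.4 km.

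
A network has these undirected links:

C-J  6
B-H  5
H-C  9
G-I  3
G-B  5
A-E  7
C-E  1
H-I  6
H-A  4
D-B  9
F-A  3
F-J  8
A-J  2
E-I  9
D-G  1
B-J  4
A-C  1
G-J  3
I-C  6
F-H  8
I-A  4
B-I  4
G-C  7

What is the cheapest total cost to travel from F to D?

9

Settle nodes by increasing distance from F:
F: 0
A: 3  (via F)
C: 4  (via A)
E: 5  (via C)
J: 5  (via A)
H: 7  (via A)
I: 7  (via A)
G: 8  (via J)
B: 9  (via J)
D: 9  (via G)
Shortest route: F → A → J → G → D = 9.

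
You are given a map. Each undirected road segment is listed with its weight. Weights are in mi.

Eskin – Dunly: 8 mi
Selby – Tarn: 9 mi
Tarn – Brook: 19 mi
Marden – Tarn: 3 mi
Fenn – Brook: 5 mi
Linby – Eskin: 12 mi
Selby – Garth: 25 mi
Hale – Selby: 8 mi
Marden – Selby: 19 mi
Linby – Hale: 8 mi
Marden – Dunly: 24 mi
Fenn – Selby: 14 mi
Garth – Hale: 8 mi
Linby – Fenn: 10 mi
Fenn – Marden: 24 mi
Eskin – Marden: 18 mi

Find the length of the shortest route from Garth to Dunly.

Compare a few routes:
Garth → Hale → Linby → Eskin → Dunly: 8+8+12+8 = 36
Garth → Hale → Selby → Tarn → Marden → Eskin → Dunly: 8+8+9+3+18+8 = 54
Garth → Hale → Selby → Marden → Dunly: 8+8+19+24 = 59
Garth → Hale → Selby → Tarn → Marden → Dunly: 8+8+9+3+24 = 52
Cheapest is Garth → Hale → Linby → Eskin → Dunly at 36 mi.

36 mi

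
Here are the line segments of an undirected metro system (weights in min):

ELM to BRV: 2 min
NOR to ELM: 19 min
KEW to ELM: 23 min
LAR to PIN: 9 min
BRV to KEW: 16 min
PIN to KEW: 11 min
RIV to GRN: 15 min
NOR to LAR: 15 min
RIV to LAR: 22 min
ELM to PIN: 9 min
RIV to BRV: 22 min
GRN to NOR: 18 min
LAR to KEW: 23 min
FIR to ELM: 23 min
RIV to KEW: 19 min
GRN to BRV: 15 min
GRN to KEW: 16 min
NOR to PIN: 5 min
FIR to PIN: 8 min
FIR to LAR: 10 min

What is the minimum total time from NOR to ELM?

Compare a few routes:
NOR–LAR–PIN–ELM: 15+9+9 = 33
NOR–PIN–ELM: 5+9 = 14
NOR–PIN–KEW–BRV–ELM: 5+11+16+2 = 34
NOR–ELM: 19 = 19
The minimum is 14 min via NOR–PIN–ELM.

14 min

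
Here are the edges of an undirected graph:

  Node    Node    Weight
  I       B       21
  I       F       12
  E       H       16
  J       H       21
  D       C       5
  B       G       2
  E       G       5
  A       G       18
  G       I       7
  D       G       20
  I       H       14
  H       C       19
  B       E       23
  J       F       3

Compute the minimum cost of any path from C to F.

Settle nodes by increasing distance from C:
C: 0
D: 5  (via C)
H: 19  (via C)
G: 25  (via D)
B: 27  (via G)
E: 30  (via G)
I: 32  (via G)
J: 40  (via H)
A: 43  (via G)
F: 43  (via J)
Shortest route: C–H–J–F = 43.

43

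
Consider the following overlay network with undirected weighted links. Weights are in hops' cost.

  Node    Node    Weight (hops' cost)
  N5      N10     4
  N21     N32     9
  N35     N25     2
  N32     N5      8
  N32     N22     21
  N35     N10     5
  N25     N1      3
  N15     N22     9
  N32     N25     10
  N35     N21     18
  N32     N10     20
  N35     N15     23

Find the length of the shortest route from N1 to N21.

Settle nodes by increasing distance from N1:
N1: 0
N25: 3  (via N1)
N35: 5  (via N25)
N10: 10  (via N35)
N32: 13  (via N25)
N5: 14  (via N10)
N21: 22  (via N32)
Shortest route: N1–N25–N32–N21 = 22 hops' cost.

22 hops' cost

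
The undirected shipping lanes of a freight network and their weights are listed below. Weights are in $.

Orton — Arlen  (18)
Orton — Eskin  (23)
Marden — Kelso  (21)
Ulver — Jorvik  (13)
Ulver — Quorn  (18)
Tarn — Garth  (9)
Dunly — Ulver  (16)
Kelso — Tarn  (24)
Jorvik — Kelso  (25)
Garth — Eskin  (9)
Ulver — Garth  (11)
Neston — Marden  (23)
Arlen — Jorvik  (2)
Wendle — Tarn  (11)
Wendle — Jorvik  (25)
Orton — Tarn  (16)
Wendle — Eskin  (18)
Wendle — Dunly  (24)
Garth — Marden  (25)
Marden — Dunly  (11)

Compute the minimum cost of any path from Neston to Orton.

Running Dijkstra from Neston:
Neston: 0
Marden: 23  (via Neston)
Dunly: 34  (via Marden)
Kelso: 44  (via Marden)
Garth: 48  (via Marden)
Ulver: 50  (via Dunly)
Tarn: 57  (via Garth)
Eskin: 57  (via Garth)
Wendle: 58  (via Dunly)
Jorvik: 63  (via Ulver)
Arlen: 65  (via Jorvik)
Quorn: 68  (via Ulver)
Orton: 73  (via Tarn)
Shortest route: Neston–Marden–Garth–Tarn–Orton = $73.

$73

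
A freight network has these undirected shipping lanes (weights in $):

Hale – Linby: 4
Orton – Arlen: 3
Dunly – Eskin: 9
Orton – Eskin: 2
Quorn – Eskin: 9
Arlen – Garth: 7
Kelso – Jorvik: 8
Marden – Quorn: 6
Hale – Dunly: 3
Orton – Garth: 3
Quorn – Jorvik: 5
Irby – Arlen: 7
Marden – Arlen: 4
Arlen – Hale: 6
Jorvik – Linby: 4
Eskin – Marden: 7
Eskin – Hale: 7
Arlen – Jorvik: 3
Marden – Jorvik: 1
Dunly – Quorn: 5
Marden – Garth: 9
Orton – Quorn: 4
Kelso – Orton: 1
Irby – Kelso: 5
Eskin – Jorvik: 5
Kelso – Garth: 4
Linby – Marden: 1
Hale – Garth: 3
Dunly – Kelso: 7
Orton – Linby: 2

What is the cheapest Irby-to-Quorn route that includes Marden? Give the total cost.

Best Irby to Marden: Irby → Kelso → Orton → Linby → Marden costing 9
Best Marden to Quorn: Marden → Quorn costing 6
Total via Marden: 9 + 6 = $15.

$15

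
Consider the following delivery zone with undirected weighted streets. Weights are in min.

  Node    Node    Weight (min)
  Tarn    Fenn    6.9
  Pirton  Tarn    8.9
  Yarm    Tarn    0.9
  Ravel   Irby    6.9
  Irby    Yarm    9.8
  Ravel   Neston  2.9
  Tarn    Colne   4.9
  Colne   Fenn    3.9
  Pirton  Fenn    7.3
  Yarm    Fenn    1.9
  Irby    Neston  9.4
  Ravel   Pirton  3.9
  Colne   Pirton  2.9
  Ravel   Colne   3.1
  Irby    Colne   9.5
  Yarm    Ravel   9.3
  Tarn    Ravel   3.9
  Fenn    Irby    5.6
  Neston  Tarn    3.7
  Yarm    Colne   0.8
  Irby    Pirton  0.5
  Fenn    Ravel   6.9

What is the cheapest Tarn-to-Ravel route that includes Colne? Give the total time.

4.8 min

Shortest Tarn→Colne: Tarn → Yarm → Colne = 1.7
Best Colne to Ravel: Colne → Ravel costing 3.1
Total via Colne: 1.7 + 3.1 = 4.8 min.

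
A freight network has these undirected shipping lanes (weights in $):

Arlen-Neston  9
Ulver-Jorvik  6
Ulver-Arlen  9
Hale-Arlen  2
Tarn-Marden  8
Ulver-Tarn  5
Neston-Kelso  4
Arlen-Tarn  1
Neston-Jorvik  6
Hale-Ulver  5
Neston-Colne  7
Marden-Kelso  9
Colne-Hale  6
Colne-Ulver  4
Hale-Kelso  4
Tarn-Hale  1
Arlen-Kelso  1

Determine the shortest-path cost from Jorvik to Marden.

Enumerating some paths:
Jorvik - Neston - Kelso - Marden: 6+4+9 = 19
Jorvik - Ulver - Hale - Tarn - Marden: 6+5+1+8 = 20
The minimum is $19 via Jorvik - Neston - Kelso - Marden.

$19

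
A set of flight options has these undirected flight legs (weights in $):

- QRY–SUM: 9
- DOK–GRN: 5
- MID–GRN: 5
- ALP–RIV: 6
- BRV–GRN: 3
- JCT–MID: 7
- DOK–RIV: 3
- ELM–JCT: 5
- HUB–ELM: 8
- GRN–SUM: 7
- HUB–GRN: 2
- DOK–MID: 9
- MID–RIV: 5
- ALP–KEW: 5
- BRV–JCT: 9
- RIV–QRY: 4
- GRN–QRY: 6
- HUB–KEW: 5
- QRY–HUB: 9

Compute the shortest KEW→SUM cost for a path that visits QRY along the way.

$22

Shortest KEW→QRY: KEW → HUB → GRN → QRY = 13
Best QRY to SUM: QRY → SUM costing 9
Total via QRY: 13 + 9 = $22.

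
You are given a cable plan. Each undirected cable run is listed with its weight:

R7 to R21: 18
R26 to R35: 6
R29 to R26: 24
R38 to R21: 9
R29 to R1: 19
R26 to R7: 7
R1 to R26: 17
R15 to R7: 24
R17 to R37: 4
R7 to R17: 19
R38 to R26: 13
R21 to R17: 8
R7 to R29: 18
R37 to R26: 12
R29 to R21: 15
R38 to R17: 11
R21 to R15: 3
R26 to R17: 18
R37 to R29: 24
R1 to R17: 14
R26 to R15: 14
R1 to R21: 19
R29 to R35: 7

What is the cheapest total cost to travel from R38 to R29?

24

Running Dijkstra from R38:
R38: 0
R21: 9  (via R38)
R17: 11  (via R38)
R15: 12  (via R21)
R26: 13  (via R38)
R37: 15  (via R17)
R35: 19  (via R26)
R7: 20  (via R26)
R29: 24  (via R21)
Shortest route: R38 → R21 → R29 = 24.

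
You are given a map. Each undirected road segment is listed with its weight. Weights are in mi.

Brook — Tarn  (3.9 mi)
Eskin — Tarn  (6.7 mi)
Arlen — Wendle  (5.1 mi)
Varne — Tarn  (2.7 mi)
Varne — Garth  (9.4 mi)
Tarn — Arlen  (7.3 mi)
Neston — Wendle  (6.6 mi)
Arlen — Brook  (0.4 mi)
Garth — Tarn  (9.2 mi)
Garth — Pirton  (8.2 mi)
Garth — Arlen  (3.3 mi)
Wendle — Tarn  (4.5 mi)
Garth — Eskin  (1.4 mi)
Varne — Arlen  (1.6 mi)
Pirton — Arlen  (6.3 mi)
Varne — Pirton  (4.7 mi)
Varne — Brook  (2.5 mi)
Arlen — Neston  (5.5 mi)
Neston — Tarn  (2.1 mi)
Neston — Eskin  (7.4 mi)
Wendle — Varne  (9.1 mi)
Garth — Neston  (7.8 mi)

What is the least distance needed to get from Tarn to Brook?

3.9 mi

Shortest distances from Tarn:
Tarn: 0
Neston: 2.1  (via Tarn)
Varne: 2.7  (via Tarn)
Brook: 3.9  (via Tarn)
Shortest route: Tarn → Brook = 3.9 mi.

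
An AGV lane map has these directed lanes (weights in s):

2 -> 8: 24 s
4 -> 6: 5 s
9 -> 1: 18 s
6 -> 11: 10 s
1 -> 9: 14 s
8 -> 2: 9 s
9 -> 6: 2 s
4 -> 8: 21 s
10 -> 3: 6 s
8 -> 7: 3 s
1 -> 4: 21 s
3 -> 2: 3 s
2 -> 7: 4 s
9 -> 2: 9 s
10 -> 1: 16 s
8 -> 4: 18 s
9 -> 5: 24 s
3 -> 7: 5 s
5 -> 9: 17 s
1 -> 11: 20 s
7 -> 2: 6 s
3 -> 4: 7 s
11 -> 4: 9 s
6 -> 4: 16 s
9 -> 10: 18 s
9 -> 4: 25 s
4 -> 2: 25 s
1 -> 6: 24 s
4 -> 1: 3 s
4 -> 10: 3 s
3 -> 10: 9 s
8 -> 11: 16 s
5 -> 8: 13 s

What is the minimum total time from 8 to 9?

35 s

Compare a few routes:
8 - 11 - 4 - 1 - 9: 16+9+3+14 = 42
8 - 4 - 1 - 9: 18+3+14 = 35
Cheapest is 8 - 4 - 1 - 9 at 35 s.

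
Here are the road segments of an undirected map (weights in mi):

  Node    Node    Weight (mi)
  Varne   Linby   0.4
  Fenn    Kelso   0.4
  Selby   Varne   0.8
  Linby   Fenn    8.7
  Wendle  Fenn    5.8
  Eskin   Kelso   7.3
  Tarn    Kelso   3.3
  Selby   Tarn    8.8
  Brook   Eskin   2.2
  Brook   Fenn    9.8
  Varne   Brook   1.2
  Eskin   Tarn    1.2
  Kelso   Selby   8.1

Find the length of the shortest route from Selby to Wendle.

Compare a few routes:
Selby–Kelso–Fenn–Wendle: 8.1+0.4+5.8 = 14.3
Selby–Varne–Brook–Eskin–Tarn–Kelso–Fenn–Wendle: 0.8+1.2+2.2+1.2+3.3+0.4+5.8 = 14.9
Cheapest is Selby–Kelso–Fenn–Wendle at 14.3 mi.

14.3 mi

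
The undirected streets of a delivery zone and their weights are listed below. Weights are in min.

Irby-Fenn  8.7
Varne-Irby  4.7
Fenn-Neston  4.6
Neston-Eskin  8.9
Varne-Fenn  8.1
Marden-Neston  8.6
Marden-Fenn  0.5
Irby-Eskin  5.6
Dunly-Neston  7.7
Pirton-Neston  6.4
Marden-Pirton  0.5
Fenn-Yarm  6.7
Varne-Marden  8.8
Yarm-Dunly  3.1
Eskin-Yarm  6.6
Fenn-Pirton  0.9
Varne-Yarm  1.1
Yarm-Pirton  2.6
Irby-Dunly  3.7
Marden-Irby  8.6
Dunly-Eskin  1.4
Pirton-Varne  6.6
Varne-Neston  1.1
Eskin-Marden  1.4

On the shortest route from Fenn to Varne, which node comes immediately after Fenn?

Candidate routes:
Fenn–Pirton–Yarm–Varne: 0.9+2.6+1.1 = 4.6
Fenn–Marden–Pirton–Yarm–Varne: 0.5+0.5+2.6+1.1 = 4.7
Cheapest is Fenn–Pirton–Yarm–Varne at 4.6 min.
So from Fenn the first move is to Pirton.

Pirton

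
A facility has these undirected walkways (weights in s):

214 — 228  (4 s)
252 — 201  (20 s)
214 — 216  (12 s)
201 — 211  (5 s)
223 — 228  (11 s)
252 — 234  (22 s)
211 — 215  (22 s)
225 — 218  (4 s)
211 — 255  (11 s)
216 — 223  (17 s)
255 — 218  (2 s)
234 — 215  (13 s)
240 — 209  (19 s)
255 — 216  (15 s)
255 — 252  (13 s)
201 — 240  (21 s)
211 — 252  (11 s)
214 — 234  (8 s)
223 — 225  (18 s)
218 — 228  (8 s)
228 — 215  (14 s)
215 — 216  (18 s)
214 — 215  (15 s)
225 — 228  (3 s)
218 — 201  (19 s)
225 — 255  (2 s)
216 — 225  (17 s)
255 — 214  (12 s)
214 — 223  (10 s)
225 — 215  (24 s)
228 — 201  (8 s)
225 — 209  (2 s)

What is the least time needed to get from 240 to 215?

38 s

Running Dijkstra from 240:
240: 0
209: 19  (via 240)
225: 21  (via 209)
201: 21  (via 240)
255: 23  (via 225)
228: 24  (via 225)
218: 25  (via 225)
211: 26  (via 201)
214: 28  (via 228)
223: 35  (via 228)
252: 36  (via 255)
234: 36  (via 214)
216: 38  (via 225)
215: 38  (via 228)
Shortest route: 240 → 209 → 225 → 228 → 215 = 38 s.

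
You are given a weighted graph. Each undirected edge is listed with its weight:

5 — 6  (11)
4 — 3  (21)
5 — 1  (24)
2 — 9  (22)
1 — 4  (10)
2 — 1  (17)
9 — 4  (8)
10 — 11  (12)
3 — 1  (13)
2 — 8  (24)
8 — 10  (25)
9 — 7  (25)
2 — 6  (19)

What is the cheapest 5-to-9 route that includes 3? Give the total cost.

Shortest 5→3: 5–1–3 = 37
Best 3 to 9: 3–4–9 costing 29
Total via 3: 37 + 29 = 66.

66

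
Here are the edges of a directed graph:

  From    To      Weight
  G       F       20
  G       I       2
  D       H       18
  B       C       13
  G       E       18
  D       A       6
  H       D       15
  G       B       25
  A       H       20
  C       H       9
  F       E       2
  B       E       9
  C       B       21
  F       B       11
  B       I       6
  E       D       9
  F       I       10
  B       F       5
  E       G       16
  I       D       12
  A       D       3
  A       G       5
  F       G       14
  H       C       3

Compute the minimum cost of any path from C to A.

Running Dijkstra from C:
C: 0
H: 9  (via C)
B: 21  (via C)
D: 24  (via H)
F: 26  (via B)
I: 27  (via B)
E: 28  (via F)
A: 30  (via D)
Shortest route: C → H → D → A = 30.

30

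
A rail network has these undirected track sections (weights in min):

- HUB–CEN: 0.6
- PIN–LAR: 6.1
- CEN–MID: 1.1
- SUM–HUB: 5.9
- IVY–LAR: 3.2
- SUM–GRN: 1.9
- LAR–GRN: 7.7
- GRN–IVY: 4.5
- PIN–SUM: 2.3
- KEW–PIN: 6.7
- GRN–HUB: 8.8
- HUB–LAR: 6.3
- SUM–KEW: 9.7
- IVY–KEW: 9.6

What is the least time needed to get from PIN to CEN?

Compare a few routes:
PIN–LAR–HUB–CEN: 6.1+6.3+0.6 = 13
PIN–SUM–HUB–CEN: 2.3+5.9+0.6 = 8.8
The minimum is 8.8 min via PIN–SUM–HUB–CEN.

8.8 min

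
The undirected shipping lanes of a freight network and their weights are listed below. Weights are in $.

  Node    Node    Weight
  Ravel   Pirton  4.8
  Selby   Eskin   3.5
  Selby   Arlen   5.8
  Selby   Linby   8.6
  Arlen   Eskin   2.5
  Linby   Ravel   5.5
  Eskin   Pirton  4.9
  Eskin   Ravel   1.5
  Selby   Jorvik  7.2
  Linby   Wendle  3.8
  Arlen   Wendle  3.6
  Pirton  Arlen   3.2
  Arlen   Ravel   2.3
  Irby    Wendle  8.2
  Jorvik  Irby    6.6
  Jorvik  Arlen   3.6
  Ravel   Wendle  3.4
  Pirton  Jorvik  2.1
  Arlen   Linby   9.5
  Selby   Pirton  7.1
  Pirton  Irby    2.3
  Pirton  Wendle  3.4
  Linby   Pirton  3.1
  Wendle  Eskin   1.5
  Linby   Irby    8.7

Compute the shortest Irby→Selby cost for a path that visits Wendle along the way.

Shortest Irby→Wendle: Irby → Pirton → Wendle = 5.7
Shortest Wendle→Selby: Wendle → Eskin → Selby = 5
Total via Wendle: 5.7 + 5 = $10.7.

$10.7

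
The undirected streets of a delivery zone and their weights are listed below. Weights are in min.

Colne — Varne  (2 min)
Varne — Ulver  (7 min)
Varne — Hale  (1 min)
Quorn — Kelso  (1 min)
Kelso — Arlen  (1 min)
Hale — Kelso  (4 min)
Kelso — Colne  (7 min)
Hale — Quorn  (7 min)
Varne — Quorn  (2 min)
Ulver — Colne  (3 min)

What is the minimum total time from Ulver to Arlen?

Settle nodes by increasing distance from Ulver:
Ulver: 0
Colne: 3  (via Ulver)
Varne: 5  (via Colne)
Hale: 6  (via Varne)
Quorn: 7  (via Varne)
Kelso: 8  (via Quorn)
Arlen: 9  (via Kelso)
Shortest route: Ulver–Colne–Varne–Quorn–Kelso–Arlen = 9 min.

9 min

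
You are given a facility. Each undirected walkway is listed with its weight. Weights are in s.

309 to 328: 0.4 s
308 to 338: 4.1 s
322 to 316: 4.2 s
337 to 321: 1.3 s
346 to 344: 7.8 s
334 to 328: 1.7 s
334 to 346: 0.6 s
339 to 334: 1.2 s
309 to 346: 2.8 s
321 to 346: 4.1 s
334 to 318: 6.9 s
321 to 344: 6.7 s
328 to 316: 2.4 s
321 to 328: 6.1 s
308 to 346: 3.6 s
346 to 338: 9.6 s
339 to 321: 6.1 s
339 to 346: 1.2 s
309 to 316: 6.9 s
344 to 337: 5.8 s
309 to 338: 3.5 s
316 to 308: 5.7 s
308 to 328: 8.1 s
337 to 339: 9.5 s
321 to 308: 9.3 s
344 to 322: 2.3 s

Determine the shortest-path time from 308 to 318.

Running Dijkstra from 308:
308: 0
346: 3.6  (via 308)
338: 4.1  (via 308)
334: 4.2  (via 346)
339: 4.8  (via 346)
316: 5.7  (via 308)
328: 5.9  (via 334)
309: 6.3  (via 328)
321: 7.7  (via 346)
337: 9  (via 321)
322: 9.9  (via 316)
318: 11.1  (via 334)
Shortest route: 308–346–334–318 = 11.1 s.

11.1 s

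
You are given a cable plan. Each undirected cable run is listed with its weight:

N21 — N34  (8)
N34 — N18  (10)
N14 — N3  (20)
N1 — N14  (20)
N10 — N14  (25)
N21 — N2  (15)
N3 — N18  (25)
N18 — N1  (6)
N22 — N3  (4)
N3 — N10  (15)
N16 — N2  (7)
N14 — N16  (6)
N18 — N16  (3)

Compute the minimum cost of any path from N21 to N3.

Compare a few routes:
N21–N34–N18–N3: 8+10+25 = 43
N21–N34–N18–N16–N14–N3: 8+10+3+6+20 = 47
The minimum is 43 via N21–N34–N18–N3.

43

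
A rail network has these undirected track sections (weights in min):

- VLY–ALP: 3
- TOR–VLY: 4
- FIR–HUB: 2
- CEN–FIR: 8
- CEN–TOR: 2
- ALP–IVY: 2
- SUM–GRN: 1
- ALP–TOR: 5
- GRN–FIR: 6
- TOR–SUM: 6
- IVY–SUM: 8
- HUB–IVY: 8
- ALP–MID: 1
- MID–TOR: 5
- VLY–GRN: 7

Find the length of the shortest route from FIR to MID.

Candidate routes:
FIR - GRN - VLY - ALP - MID: 6+7+3+1 = 17
FIR - CEN - TOR - MID: 8+2+5 = 15
FIR - CEN - TOR - ALP - MID: 8+2+5+1 = 16
FIR - HUB - IVY - ALP - MID: 2+8+2+1 = 13
The minimum is 13 min via FIR - HUB - IVY - ALP - MID.

13 min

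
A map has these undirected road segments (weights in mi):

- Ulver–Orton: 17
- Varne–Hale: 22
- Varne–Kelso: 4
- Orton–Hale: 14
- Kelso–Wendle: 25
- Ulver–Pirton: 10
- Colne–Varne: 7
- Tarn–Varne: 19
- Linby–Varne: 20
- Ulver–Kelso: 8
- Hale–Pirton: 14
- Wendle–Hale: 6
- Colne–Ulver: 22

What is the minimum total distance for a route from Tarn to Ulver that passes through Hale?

65 mi

Shortest Tarn→Hale: Tarn–Varne–Hale = 41
Shortest Hale→Ulver: Hale–Pirton–Ulver = 24
Total via Hale: 41 + 24 = 65 mi.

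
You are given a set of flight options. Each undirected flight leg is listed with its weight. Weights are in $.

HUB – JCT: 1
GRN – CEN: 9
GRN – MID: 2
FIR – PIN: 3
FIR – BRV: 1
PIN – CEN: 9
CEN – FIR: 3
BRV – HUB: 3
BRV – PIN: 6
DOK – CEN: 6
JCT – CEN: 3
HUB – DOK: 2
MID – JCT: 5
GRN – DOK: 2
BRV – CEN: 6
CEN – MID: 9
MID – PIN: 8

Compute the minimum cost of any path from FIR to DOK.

Running Dijkstra from FIR:
FIR: 0
BRV: 1  (via FIR)
PIN: 3  (via FIR)
CEN: 3  (via FIR)
HUB: 4  (via BRV)
JCT: 5  (via HUB)
DOK: 6  (via HUB)
Shortest route: FIR → BRV → HUB → DOK = $6.

$6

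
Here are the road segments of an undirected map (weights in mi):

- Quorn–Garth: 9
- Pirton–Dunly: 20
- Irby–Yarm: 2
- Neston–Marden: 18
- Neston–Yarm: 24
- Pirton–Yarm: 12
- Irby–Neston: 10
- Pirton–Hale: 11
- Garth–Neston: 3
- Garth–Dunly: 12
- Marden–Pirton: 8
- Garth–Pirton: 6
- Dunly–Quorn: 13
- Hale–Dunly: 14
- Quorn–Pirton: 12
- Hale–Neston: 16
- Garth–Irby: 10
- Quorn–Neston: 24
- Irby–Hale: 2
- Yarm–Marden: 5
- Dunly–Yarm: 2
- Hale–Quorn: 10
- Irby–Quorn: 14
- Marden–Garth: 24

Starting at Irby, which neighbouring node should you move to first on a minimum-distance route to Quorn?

Hale

Candidate routes:
Irby–Hale–Quorn: 2+10 = 12
Irby–Quorn: 14 = 14
Irby–Yarm–Dunly–Quorn: 2+2+13 = 17
Cheapest is Irby–Hale–Quorn at 12 mi.
So from Irby the first move is to Hale.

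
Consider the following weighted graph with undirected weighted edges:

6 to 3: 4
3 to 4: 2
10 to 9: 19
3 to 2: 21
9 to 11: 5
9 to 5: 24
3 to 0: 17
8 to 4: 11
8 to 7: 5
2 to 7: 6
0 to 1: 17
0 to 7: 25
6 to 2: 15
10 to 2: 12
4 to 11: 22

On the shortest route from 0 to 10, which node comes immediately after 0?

Enumerating some paths:
0 → 7 → 2 → 10: 25+6+12 = 43
0 → 3 → 6 → 2 → 10: 17+4+15+12 = 48
The minimum is 43 via 0 → 7 → 2 → 10.
So from 0 the first move is to 7.

7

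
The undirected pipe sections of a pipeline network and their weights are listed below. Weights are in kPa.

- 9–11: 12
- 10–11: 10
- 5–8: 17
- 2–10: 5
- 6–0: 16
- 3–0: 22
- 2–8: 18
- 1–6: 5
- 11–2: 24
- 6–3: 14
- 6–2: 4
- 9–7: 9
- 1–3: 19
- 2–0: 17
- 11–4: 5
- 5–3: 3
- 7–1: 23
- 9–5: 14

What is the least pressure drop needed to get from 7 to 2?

Candidate routes:
7 → 9 → 5 → 3 → 6 → 2: 9+14+3+14+4 = 44
7 → 9 → 11 → 10 → 2: 9+12+10+5 = 36
7 → 1 → 6 → 2: 23+5+4 = 32
Cheapest is 7 → 1 → 6 → 2 at 32 kPa.

32 kPa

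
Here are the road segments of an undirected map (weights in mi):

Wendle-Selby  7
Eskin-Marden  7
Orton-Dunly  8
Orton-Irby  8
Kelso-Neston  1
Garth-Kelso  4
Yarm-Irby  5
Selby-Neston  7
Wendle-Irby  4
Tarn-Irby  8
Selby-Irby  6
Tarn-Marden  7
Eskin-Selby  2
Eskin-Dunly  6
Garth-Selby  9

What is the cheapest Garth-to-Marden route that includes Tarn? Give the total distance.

30 mi

Best Garth to Tarn: Garth–Selby–Irby–Tarn costing 23
Shortest Tarn→Marden: Tarn–Marden = 7
Total via Tarn: 23 + 7 = 30 mi.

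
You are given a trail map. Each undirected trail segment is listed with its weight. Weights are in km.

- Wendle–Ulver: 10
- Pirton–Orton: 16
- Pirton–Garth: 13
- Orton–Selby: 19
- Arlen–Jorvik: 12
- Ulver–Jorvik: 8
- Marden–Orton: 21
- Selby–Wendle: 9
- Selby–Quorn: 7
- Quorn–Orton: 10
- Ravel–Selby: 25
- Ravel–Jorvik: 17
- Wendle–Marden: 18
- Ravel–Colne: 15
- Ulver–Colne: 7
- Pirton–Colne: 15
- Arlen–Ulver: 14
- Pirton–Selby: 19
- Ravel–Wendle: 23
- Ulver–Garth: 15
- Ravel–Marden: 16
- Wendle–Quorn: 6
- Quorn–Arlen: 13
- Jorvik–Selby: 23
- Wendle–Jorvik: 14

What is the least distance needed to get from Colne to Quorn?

Candidate routes:
Colne–Ulver–Wendle–Selby–Quorn: 7+10+9+7 = 33
Colne–Ulver–Wendle–Quorn: 7+10+6 = 23
Colne–Ulver–Arlen–Quorn: 7+14+13 = 34
Cheapest is Colne–Ulver–Wendle–Quorn at 23 km.

23 km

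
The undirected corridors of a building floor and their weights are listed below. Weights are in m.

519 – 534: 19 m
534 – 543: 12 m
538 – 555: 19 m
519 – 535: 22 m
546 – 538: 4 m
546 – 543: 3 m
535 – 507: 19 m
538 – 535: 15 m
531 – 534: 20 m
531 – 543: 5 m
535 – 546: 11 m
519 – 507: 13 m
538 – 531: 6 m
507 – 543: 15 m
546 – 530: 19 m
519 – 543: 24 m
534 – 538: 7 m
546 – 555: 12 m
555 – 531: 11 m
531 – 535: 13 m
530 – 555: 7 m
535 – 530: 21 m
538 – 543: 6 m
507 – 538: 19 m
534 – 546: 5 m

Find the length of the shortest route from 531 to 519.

29 m

Candidate routes:
531–538–534–519: 6+7+19 = 32
531–543–519: 5+24 = 29
The minimum is 29 m via 531–543–519.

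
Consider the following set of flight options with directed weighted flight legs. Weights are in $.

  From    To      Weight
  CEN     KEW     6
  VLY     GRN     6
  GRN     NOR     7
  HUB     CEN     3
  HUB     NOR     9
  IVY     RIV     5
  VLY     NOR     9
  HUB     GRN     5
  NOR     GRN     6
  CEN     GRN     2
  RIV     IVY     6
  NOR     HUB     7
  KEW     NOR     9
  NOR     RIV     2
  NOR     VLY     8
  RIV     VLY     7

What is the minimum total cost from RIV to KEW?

$32

Compare a few routes:
RIV - VLY - NOR - HUB - CEN - KEW: 7+9+7+3+6 = 32
RIV - VLY - GRN - NOR - HUB - CEN - KEW: 7+6+7+7+3+6 = 36
Cheapest is RIV - VLY - NOR - HUB - CEN - KEW at $32.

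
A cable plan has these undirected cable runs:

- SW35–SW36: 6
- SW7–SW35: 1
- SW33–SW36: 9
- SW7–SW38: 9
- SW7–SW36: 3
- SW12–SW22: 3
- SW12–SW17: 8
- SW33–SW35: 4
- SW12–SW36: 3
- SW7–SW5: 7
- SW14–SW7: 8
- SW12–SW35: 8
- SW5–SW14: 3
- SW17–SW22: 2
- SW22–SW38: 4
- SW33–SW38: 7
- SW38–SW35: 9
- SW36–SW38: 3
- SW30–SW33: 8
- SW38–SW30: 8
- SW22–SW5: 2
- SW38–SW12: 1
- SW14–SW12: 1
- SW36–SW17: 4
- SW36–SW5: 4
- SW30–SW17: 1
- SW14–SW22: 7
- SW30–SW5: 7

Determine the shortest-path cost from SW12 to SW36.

Settle nodes by increasing distance from SW12:
SW12: 0
SW14: 1  (via SW12)
SW38: 1  (via SW12)
SW36: 3  (via SW12)
Shortest route: SW12–SW36 = 3.

3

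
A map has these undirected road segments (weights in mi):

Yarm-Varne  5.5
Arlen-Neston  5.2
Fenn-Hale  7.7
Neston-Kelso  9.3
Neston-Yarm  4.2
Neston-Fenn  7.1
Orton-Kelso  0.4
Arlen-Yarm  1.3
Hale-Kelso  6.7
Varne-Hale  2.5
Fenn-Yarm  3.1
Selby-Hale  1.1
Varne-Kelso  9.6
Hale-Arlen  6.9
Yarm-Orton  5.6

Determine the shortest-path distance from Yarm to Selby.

Settle nodes by increasing distance from Yarm:
Yarm: 0
Arlen: 1.3  (via Yarm)
Fenn: 3.1  (via Yarm)
Neston: 4.2  (via Yarm)
Varne: 5.5  (via Yarm)
Orton: 5.6  (via Yarm)
Kelso: 6  (via Orton)
Hale: 8  (via Varne)
Selby: 9.1  (via Hale)
Shortest route: Yarm–Varne–Hale–Selby = 9.1 mi.

9.1 mi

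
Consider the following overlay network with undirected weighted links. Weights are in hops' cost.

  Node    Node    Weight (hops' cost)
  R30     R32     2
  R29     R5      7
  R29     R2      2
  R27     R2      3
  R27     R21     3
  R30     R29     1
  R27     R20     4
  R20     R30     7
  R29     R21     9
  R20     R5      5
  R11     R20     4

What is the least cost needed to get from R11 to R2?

Shortest distances from R11:
R11: 0
R20: 4  (via R11)
R27: 8  (via R20)
R5: 9  (via R20)
R2: 11  (via R27)
Shortest route: R11 → R20 → R27 → R2 = 11 hops' cost.

11 hops' cost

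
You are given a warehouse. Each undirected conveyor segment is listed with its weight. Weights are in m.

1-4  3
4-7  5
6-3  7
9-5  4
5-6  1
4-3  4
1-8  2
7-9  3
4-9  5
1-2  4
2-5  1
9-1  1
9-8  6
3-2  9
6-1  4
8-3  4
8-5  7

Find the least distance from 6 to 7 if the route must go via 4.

12 m

Shortest 6→4: 6 → 1 → 4 = 7
Shortest 4→7: 4 → 7 = 5
Total via 4: 7 + 5 = 12 m.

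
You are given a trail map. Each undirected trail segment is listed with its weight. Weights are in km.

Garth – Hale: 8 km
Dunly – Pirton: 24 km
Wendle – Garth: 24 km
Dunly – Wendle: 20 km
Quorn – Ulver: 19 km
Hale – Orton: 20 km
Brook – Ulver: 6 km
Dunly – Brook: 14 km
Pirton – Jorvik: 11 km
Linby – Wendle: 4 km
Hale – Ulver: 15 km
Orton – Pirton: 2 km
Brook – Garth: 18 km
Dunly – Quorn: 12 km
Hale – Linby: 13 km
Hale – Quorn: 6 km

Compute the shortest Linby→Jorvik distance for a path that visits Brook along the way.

Best Linby to Brook: Linby–Hale–Ulver–Brook costing 34
Shortest Brook→Jorvik: Brook–Dunly–Pirton–Jorvik = 49
Total via Brook: 34 + 49 = 83 km.

83 km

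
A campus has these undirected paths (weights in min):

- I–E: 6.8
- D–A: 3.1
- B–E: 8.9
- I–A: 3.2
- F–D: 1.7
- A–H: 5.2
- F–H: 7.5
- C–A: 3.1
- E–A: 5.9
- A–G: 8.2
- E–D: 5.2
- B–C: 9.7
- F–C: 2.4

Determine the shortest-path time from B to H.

18 min

Shortest distances from B:
B: 0
E: 8.9  (via B)
C: 9.7  (via B)
F: 12.1  (via C)
A: 12.8  (via C)
D: 13.8  (via F)
I: 15.7  (via E)
H: 18  (via A)
Shortest route: B → C → A → H = 18 min.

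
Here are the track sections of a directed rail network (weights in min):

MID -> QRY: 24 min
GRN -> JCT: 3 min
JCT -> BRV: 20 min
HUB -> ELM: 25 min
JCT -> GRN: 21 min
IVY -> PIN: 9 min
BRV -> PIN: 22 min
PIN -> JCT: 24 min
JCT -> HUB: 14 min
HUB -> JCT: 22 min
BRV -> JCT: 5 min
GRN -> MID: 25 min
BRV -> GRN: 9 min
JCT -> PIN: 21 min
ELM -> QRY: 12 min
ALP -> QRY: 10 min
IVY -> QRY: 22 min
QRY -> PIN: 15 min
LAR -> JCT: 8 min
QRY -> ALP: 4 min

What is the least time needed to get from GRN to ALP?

53 min

Settle nodes by increasing distance from GRN:
GRN: 0
JCT: 3  (via GRN)
HUB: 17  (via JCT)
BRV: 23  (via JCT)
PIN: 24  (via JCT)
MID: 25  (via GRN)
ELM: 42  (via HUB)
QRY: 49  (via MID)
ALP: 53  (via QRY)
Shortest route: GRN → MID → QRY → ALP = 53 min.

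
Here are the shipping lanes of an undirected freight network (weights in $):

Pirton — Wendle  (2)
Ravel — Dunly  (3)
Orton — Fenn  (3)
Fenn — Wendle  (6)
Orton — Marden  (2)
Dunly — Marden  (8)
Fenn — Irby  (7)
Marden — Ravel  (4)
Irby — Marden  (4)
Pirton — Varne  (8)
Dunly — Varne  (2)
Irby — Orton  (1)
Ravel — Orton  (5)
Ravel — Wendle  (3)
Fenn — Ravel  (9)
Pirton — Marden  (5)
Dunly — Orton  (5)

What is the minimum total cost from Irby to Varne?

$8

Settle nodes by increasing distance from Irby:
Irby: 0
Orton: 1  (via Irby)
Marden: 3  (via Orton)
Fenn: 4  (via Orton)
Ravel: 6  (via Orton)
Dunly: 6  (via Orton)
Pirton: 8  (via Marden)
Varne: 8  (via Dunly)
Shortest route: Irby → Orton → Dunly → Varne = $8.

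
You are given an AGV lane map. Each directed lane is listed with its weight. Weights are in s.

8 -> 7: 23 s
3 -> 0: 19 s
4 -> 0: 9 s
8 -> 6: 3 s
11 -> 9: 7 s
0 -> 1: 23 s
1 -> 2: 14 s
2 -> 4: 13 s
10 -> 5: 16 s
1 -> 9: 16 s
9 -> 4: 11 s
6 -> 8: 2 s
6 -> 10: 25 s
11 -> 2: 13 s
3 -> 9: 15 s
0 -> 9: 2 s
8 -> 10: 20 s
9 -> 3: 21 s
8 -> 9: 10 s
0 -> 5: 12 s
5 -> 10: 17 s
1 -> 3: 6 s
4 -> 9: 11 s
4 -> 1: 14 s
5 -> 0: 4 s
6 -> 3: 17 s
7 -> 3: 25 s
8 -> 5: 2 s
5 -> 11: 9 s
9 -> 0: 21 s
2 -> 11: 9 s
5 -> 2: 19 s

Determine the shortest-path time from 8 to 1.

29 s

Compare a few routes:
8–9–4–1: 10+11+14 = 35
8–5–0–1: 2+4+23 = 29
8–5–0–9–4–1: 2+4+2+11+14 = 33
Cheapest is 8–5–0–1 at 29 s.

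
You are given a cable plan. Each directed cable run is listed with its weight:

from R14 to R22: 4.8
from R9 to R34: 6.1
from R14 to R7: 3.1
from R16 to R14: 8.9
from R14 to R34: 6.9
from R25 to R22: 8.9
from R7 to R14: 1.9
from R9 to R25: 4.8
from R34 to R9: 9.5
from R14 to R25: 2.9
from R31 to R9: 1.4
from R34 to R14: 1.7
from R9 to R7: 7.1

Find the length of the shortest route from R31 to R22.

Shortest distances from R31:
R31: 0
R9: 1.4  (via R31)
R25: 6.2  (via R9)
R34: 7.5  (via R9)
R7: 8.5  (via R9)
R14: 9.2  (via R34)
R22: 14  (via R14)
Shortest route: R31 → R9 → R34 → R14 → R22 = 14.

14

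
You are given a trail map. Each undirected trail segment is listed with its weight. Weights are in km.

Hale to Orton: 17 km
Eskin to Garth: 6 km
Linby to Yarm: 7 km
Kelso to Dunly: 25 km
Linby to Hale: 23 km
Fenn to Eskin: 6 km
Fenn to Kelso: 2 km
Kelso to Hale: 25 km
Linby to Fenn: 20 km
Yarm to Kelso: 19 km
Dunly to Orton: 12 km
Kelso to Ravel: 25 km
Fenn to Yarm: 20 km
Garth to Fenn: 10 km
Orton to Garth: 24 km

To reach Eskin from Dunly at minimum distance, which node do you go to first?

Candidate routes:
Dunly–Orton–Garth–Fenn–Eskin: 12+24+10+6 = 52
Dunly–Orton–Garth–Eskin: 12+24+6 = 42
Dunly–Kelso–Fenn–Garth–Eskin: 25+2+10+6 = 43
Dunly–Kelso–Fenn–Eskin: 25+2+6 = 33
The minimum is 33 km via Dunly–Kelso–Fenn–Eskin.
So from Dunly the first move is to Kelso.

Kelso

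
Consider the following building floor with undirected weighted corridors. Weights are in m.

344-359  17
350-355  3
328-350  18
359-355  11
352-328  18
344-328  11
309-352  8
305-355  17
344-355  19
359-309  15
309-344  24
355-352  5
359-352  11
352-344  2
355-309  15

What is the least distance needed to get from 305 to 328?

Compare a few routes:
305–355–350–328: 17+3+18 = 38
305–355–352–344–328: 17+5+2+11 = 35
305–355–352–328: 17+5+18 = 40
305–355–344–328: 17+19+11 = 47
Cheapest is 305–355–352–344–328 at 35 m.

35 m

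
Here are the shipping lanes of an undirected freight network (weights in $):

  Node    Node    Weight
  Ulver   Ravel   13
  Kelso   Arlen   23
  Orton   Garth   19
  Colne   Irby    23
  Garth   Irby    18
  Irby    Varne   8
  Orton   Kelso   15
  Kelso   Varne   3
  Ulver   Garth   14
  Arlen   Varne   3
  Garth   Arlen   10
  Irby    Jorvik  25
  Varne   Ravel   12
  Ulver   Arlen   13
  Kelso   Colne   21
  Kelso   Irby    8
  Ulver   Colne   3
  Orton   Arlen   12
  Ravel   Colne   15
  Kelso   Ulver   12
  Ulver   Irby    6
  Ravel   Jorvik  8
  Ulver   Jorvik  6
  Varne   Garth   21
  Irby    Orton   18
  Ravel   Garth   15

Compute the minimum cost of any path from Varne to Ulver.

$14

Compare a few routes:
Varne - Irby - Ulver: 8+6 = 14
Varne - Arlen - Ulver: 3+13 = 16
Varne - Kelso - Ulver: 3+12 = 15
The minimum is $14 via Varne - Irby - Ulver.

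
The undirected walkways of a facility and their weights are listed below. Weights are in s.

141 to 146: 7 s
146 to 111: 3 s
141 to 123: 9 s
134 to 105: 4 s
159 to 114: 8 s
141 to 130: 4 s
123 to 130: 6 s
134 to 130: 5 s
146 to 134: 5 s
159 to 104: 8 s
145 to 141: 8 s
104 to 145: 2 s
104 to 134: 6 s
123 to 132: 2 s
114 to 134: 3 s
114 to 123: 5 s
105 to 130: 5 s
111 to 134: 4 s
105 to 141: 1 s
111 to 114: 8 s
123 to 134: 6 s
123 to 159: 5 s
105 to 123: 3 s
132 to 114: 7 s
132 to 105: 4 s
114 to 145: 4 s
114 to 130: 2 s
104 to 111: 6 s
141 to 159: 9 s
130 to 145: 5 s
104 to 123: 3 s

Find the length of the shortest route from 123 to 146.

Settle nodes by increasing distance from 123:
123: 0
132: 2  (via 123)
105: 3  (via 123)
104: 3  (via 123)
141: 4  (via 105)
145: 5  (via 104)
114: 5  (via 123)
159: 5  (via 123)
130: 6  (via 123)
134: 6  (via 123)
111: 9  (via 104)
146: 11  (via 141)
Shortest route: 123 → 105 → 141 → 146 = 11 s.

11 s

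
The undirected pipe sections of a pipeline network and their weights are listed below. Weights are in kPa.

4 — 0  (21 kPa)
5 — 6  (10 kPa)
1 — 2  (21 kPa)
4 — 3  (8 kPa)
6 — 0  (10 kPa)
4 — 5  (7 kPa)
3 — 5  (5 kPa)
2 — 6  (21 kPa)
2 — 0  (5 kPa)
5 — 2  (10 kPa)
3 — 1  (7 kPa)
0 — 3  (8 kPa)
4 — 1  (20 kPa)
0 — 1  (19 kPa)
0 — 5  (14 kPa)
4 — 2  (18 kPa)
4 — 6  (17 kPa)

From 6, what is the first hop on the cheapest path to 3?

5

Compare a few routes:
6 → 5 → 3: 10+5 = 15
6 → 0 → 3: 10+8 = 18
Cheapest is 6 → 5 → 3 at 15 kPa.
So from 6 the first move is to 5.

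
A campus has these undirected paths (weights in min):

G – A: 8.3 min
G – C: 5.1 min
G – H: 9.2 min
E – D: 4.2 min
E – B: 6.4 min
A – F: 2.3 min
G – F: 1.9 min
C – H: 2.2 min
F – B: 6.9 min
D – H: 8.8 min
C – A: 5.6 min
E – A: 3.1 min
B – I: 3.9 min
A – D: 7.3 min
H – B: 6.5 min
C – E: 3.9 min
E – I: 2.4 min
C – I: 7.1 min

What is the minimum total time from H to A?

Settle nodes by increasing distance from H:
H: 0
C: 2.2  (via H)
E: 6.1  (via C)
B: 6.5  (via H)
G: 7.3  (via C)
A: 7.8  (via C)
Shortest route: H–C–A = 7.8 min.

7.8 min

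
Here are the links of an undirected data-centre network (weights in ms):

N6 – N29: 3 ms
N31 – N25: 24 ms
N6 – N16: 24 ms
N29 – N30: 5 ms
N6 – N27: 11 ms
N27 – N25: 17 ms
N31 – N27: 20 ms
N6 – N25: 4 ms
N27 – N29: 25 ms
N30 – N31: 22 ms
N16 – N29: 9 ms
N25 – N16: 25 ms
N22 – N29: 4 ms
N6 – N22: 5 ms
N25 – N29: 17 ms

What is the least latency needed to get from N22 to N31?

Settle nodes by increasing distance from N22:
N22: 0
N29: 4  (via N22)
N6: 5  (via N22)
N25: 9  (via N6)
N30: 9  (via N29)
N16: 13  (via N29)
N27: 16  (via N6)
N31: 31  (via N30)
Shortest route: N22 → N29 → N30 → N31 = 31 ms.

31 ms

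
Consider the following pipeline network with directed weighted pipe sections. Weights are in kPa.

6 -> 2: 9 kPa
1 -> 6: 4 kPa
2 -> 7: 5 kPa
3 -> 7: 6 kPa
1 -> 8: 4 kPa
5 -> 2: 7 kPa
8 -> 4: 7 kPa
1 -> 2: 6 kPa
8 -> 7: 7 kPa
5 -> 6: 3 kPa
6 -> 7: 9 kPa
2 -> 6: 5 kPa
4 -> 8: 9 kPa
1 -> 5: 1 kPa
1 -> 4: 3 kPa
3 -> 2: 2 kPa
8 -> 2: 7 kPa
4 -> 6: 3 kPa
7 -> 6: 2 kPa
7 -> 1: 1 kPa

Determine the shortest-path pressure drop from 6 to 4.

Compare a few routes:
6 → 7 → 1 → 8 → 4: 9+1+4+7 = 21
6 → 7 → 1 → 4: 9+1+3 = 13
6 → 2 → 7 → 1 → 4: 9+5+1+3 = 18
6 → 2 → 7 → 1 → 8 → 4: 9+5+1+4+7 = 26
The minimum is 13 kPa via 6 → 7 → 1 → 4.

13 kPa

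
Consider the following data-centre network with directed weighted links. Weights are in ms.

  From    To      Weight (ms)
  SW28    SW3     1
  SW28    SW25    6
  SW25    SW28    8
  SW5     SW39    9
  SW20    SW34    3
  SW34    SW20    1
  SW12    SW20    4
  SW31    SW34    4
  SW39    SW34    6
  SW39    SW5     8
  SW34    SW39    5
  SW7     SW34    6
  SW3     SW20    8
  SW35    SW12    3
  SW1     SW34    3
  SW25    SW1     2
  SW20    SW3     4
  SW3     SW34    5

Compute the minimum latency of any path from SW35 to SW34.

Shortest distances from SW35:
SW35: 0
SW12: 3  (via SW35)
SW20: 7  (via SW12)
SW34: 10  (via SW20)
Shortest route: SW35 → SW12 → SW20 → SW34 = 10 ms.

10 ms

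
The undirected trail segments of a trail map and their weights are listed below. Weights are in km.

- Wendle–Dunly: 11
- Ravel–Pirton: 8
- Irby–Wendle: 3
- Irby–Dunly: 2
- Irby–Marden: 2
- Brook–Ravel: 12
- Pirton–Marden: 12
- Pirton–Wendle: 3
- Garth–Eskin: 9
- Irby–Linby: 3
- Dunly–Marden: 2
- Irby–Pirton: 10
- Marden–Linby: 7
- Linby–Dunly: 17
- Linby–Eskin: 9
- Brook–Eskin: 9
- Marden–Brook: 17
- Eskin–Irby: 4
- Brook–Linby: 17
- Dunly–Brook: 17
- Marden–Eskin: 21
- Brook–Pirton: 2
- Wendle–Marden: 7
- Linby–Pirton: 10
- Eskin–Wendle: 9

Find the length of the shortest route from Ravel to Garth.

27 km

Shortest distances from Ravel:
Ravel: 0
Pirton: 8  (via Ravel)
Brook: 10  (via Pirton)
Wendle: 11  (via Pirton)
Irby: 14  (via Wendle)
Marden: 16  (via Irby)
Dunly: 16  (via Irby)
Linby: 17  (via Irby)
Eskin: 18  (via Irby)
Garth: 27  (via Eskin)
Shortest route: Ravel → Pirton → Wendle → Irby → Eskin → Garth = 27 km.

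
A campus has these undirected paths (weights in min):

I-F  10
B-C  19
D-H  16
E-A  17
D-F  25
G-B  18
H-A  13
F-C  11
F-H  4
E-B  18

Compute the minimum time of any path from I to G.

Running Dijkstra from I:
I: 0
F: 10  (via I)
H: 14  (via F)
C: 21  (via F)
A: 27  (via H)
D: 30  (via H)
B: 40  (via C)
E: 44  (via A)
G: 58  (via B)
Shortest route: I–F–C–B–G = 58 min.

58 min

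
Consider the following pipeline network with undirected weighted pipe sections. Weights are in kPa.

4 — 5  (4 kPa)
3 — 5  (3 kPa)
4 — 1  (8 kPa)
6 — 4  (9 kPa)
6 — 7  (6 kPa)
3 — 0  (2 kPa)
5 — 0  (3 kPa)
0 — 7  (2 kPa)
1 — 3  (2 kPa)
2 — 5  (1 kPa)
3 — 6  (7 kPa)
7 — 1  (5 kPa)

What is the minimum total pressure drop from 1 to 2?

6 kPa

Settle nodes by increasing distance from 1:
1: 0
3: 2  (via 1)
0: 4  (via 3)
5: 5  (via 3)
7: 5  (via 1)
2: 6  (via 5)
Shortest route: 1 → 3 → 5 → 2 = 6 kPa.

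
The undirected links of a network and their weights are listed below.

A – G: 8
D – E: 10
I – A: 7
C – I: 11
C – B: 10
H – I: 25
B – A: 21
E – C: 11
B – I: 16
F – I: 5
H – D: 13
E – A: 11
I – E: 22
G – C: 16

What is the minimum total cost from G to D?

Compare a few routes:
G - A - E - D: 8+11+10 = 29
G - C - E - D: 16+11+10 = 37
G - A - I - E - D: 8+7+22+10 = 47
Cheapest is G - A - E - D at 29.

29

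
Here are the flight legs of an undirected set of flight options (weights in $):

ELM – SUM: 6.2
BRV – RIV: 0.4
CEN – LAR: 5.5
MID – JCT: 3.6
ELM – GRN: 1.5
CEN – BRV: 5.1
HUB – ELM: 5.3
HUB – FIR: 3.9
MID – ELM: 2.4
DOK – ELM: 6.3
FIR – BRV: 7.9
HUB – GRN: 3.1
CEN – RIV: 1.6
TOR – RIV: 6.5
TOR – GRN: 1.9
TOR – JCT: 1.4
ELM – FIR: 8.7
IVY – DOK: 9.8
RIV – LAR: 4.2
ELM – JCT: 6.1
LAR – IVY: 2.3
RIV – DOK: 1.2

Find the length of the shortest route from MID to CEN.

Compare a few routes:
MID → ELM → DOK → RIV → CEN: 2.4+6.3+1.2+1.6 = 11.5
MID → ELM → DOK → RIV → BRV → CEN: 2.4+6.3+1.2+0.4+5.1 = 15.4
MID → ELM → GRN → TOR → RIV → CEN: 2.4+1.5+1.9+6.5+1.6 = 13.9
MID → JCT → TOR → RIV → CEN: 3.6+1.4+6.5+1.6 = 13.1
The minimum is $11.5 via MID → ELM → DOK → RIV → CEN.

$11.5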